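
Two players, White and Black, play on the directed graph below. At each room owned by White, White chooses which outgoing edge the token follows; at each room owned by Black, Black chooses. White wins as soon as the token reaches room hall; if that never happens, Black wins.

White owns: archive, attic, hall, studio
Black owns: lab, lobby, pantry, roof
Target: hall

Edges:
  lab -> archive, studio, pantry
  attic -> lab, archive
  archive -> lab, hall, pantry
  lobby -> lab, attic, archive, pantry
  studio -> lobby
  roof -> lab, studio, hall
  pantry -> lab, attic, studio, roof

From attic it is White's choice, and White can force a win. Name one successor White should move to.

archive

A0 = {hall}
A1: add {archive} — archive (White) has archive→hall.
A2: add {attic} — attic (White) has attic→archive.
A3 = A2; e.g. lab (Black) can still go to studio. Fixed point.
From attic, successor archive is in the attractor (rank 1); the other successor lab is not.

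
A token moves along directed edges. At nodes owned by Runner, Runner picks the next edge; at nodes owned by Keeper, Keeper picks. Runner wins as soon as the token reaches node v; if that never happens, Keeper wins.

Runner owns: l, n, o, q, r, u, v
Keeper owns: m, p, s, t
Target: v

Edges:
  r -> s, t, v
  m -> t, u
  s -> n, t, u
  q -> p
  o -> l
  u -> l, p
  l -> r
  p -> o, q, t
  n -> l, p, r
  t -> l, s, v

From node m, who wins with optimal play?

Keeper

A0 = {v}
A1: add {r} — r (Runner) has r→v.
A2: add {l, n} — l (Runner) has l→r; n (Runner) has n→r.
A3: add {o, u} — o (Runner) has o→l; u (Runner) has u→l.
A4 = A3; e.g. m (Keeper) can still go to t. Fixed point.
m never enters the attractor, so Keeper can avoid the target forever.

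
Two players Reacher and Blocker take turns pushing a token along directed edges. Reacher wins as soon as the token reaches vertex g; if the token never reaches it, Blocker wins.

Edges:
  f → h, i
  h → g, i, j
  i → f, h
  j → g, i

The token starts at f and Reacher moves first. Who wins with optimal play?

Blocker

Track states (vertex, player-to-move).
A0 = {(g,Reacher), (g,Blocker)}
A1: add {(h,Reacher), (j,Reacher)}.
A2 = A1; e.g. (f,Reacher) stays out. (f,Reacher) never enters ⇒ Blocker avoids the target.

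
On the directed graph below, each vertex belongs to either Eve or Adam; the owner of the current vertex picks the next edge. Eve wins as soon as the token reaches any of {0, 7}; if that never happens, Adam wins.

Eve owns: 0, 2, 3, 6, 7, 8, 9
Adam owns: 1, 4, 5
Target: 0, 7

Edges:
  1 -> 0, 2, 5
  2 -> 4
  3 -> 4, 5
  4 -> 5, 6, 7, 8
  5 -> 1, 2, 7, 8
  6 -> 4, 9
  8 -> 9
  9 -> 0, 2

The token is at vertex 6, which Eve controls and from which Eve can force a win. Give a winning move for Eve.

9

A0 = {0, 7}
A1: add {9} — 9 (Eve) has 9→0.
A2: add {6, 8} — 6 (Eve) has 6→9; 8 (Eve) has 8→9.
A3 = A2; e.g. 1 (Adam) can still go to 2. Fixed point.
From 6, successor 9 is in the attractor (rank 1); the other successor 4 is not.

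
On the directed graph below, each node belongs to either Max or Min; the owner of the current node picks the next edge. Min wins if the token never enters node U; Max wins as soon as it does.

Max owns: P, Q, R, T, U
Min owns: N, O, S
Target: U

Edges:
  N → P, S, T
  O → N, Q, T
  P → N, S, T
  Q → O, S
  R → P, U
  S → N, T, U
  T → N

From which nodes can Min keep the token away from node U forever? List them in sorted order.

N, O, P, Q, S, T

A0 = {U}
A1: add {R} — R (Max) has R→U.
A2 = A1; e.g. N (Min) can still go to P. Fixed point.
Max's attractor = {R, U}; Min avoids the target exactly from the complement.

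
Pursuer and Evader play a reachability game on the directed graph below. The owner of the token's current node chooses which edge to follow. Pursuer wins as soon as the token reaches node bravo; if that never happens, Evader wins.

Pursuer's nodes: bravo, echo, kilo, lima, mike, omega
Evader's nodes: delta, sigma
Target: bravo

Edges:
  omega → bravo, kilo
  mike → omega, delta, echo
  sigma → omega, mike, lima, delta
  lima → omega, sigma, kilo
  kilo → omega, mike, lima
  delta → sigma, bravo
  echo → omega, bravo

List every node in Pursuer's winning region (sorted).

bravo, echo, kilo, lima, mike, omega

A0 = {bravo}
A1: add {echo, omega} — omega (Pursuer) has omega→bravo; echo (Pursuer) has echo→bravo.
A2: add {kilo, lima, mike} — mike (Pursuer) has mike→omega; lima (Pursuer) has lima→omega; kilo (Pursuer) has kilo→omega.
A3 = A2; e.g. sigma (Evader) can still go to delta. Fixed point.
Pursuer's winning region = {bravo, echo, kilo, lima, mike, omega}.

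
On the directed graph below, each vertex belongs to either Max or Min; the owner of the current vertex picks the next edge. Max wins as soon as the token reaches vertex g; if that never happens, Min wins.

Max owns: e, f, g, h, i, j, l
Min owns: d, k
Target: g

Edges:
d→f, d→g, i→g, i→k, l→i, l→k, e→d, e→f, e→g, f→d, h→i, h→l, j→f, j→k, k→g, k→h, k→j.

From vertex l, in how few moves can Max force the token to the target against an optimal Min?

A0 = {g}
A1: add {e, i} — e (Max) has e→g; i (Max) has i→g.
A2: add {h, l} — h (Max) has h→i; l (Max) has l→i.
A3 = A2; e.g. d (Min) can still go to f. Fixed point.
l enters the attractor at level 2, so Max can force the target in 2 moves from there.

2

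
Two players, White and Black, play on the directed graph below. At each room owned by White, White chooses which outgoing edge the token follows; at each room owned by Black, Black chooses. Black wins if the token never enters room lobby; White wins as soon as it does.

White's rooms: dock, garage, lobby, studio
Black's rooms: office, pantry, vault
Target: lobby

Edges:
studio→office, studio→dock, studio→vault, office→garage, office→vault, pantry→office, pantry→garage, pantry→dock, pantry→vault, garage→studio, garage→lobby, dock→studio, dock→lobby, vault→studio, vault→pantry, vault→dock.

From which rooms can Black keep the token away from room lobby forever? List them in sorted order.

A0 = {lobby}
A1: add {dock, garage} — garage (White) has garage→lobby; dock (White) has dock→lobby.
A2: add {studio} — studio (White) has studio→dock.
A3 = A2; e.g. office (Black) can still go to vault. Fixed point.
White's attractor = {dock, garage, lobby, studio}; Black avoids the target exactly from the complement.

office, pantry, vault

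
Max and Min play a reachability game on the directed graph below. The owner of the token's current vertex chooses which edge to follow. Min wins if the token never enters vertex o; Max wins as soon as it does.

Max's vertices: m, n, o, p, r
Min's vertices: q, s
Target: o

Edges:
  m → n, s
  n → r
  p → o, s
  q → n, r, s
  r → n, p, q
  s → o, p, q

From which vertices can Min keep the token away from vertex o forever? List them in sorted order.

A0 = {o}
A1: add {p} — p (Max) has p→o.
A2: add {r} — r (Max) has r→p.
A3: add {n} — n (Max) has n→r.
A4: add {m} — m (Max) has m→n.
A5 = A4; e.g. q (Min) can still go to s. Fixed point.
Max's attractor = {m, n, o, p, r}; Min avoids the target exactly from the complement.

q, s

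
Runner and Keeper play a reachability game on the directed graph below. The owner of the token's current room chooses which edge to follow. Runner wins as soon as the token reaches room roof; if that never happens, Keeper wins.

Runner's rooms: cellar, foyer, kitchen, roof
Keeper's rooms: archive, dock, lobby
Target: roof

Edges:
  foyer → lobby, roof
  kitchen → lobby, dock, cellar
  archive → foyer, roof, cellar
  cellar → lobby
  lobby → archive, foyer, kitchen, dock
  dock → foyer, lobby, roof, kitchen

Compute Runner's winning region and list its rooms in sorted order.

A0 = {roof}
A1: add {foyer} — foyer (Runner) has foyer→roof.
A2 = A1; e.g. archive (Keeper) can still go to cellar. Fixed point.
Runner's winning region = {foyer, roof}.

foyer, roof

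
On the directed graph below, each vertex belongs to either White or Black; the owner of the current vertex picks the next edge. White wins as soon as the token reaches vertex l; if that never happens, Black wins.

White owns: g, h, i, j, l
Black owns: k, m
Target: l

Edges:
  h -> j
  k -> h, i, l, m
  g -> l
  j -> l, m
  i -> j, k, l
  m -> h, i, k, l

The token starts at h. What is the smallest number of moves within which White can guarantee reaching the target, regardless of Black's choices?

2

A0 = {l}
A1: add {g, i, j} — g (White) has g→l; i (White) has i→l; j (White) has j→l.
A2: add {h} — h (White) has h→j.
A3 = A2; e.g. k (Black) can still go to m. Fixed point.
h enters the attractor at level 2, so White can force the target in 2 moves from there.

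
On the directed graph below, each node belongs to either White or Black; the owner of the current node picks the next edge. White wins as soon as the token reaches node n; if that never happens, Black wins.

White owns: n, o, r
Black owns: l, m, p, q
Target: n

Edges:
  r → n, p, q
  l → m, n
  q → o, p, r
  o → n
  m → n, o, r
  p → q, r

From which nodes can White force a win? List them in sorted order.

A0 = {n}
A1: add {o, r} — o (White) has o→n; r (White) has r→n.
A2: add {m} — m (Black): all of {n, o, r} already in.
A3: add {l} — l (Black): all of {m, n} already in.
A4 = A3; e.g. p (Black) can still go to q. Fixed point.
White's winning region = {l, m, n, o, r}.

l, m, n, o, r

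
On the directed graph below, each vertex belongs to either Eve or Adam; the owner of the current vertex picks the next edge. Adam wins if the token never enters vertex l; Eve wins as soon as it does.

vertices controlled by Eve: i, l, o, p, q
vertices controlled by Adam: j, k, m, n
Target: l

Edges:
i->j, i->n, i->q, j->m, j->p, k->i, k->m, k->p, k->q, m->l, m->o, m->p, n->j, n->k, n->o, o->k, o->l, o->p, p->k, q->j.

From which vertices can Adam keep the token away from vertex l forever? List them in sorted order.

A0 = {l}
A1: add {o} — o (Eve) has o→l.
A2 = A1; e.g. i (Eve) has no edge into A1. Fixed point.
Eve's attractor = {l, o}; Adam avoids the target exactly from the complement.

i, j, k, m, n, p, q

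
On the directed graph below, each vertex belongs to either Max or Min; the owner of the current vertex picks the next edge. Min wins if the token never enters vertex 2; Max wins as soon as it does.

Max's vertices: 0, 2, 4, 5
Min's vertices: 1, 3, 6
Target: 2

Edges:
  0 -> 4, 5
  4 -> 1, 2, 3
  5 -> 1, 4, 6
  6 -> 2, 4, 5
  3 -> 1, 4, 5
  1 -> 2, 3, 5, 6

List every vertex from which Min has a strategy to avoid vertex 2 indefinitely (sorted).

A0 = {2}
A1: add {4} — 4 (Max) has 4→2.
A2: add {0, 5} — 0 (Max) has 0→4; 5 (Max) has 5→4.
A3: add {6} — 6 (Min): all of {2, 4, 5} already in.
A4 = A3; e.g. 1 (Min) can still go to 3. Fixed point.
Max's attractor = {0, 2, 4, 5, 6}; Min avoids the target exactly from the complement.

1, 3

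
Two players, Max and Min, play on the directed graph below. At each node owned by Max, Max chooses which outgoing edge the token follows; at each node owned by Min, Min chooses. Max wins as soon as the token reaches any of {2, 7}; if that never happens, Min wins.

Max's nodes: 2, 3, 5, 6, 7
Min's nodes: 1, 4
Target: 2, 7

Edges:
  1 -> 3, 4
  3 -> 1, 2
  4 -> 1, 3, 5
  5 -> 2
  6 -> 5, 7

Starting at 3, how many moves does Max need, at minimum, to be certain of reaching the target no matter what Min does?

A0 = {2, 7}
A1: add {3, 5, 6} — 3 (Max) has 3→2; 5 (Max) has 5→2; 6 (Max) has 6→7.
A2 = A1; e.g. 1 (Min) can still go to 4. Fixed point.
3 enters the attractor at level 1, so Max can force the target in 1 move from there.

1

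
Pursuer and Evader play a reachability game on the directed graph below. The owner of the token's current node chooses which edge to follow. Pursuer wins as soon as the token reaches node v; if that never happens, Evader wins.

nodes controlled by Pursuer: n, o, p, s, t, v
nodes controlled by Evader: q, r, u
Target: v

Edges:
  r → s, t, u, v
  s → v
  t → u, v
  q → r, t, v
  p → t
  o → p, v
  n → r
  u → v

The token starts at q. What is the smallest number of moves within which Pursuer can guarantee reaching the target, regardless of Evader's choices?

3

A0 = {v}
A1: add {o, s, t, u} — o (Pursuer) has o→v; s (Pursuer) has s→v; t (Pursuer) has t→v; u (Evader): all of {v} already in.
A2: add {p, r} — p (Pursuer) has p→t; r (Evader): all of {s, t, u, v} already in.
A3: add {n, q} — n (Pursuer) has n→r; q (Evader): all of {r, t, v} already in.
A3 = all vertices. Fixed point.
q enters the attractor at level 3, so Pursuer can force the target in 3 moves from there.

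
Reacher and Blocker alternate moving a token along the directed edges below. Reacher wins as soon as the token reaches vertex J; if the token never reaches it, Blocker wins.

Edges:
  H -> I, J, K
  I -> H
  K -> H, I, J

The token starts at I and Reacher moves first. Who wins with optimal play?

Blocker

Track states (vertex, player-to-move).
A0 = {(J,Reacher), (J,Blocker)}
A1: add {(H,Reacher), (K,Reacher)}.
A2: add {(I,Blocker)}.
A3 = A2; e.g. (H,Blocker) stays out. (I,Reacher) never enters ⇒ Blocker avoids the target.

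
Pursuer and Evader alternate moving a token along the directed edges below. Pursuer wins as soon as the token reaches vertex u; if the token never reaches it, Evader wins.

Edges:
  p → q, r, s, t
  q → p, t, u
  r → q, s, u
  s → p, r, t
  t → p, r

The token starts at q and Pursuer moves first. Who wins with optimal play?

Pursuer

Track states (vertex, player-to-move).
A0 = {(u,Pursuer), (u,Evader)}
A1: add {(q,Pursuer), (r,Pursuer)}.
(q,Pursuer) ∈ A1 ⇒ Pursuer forces the target.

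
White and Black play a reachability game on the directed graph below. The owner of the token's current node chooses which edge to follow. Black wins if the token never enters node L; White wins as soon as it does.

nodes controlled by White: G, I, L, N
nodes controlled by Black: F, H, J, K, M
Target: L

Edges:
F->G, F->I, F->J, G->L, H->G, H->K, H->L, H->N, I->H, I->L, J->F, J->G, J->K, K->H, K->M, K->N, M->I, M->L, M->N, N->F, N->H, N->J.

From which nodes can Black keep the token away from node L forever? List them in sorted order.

A0 = {L}
A1: add {G, I} — G (White) has G→L; I (White) has I→L.
A2 = A1; e.g. F (Black) can still go to J. Fixed point.
White's attractor = {G, I, L}; Black avoids the target exactly from the complement.

F, H, J, K, M, N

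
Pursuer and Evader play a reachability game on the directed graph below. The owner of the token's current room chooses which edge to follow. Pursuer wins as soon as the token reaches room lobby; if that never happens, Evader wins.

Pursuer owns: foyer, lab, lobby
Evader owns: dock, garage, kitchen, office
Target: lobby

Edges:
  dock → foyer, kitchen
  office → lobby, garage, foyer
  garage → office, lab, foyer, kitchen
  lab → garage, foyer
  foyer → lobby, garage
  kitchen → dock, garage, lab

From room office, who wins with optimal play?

Evader

A0 = {lobby}
A1: add {foyer} — foyer (Pursuer) has foyer→lobby.
A2: add {lab} — lab (Pursuer) has lab→foyer.
A3 = A2; e.g. dock (Evader) can still go to kitchen. Fixed point.
office never enters the attractor, so Evader can avoid the target forever.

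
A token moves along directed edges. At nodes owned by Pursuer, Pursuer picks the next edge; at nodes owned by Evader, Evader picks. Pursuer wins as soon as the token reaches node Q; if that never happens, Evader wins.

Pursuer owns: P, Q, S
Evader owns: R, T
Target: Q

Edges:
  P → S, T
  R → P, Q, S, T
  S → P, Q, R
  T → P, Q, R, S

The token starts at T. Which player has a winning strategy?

A0 = {Q}
A1: add {S} — S (Pursuer) has S→Q.
A2: add {P} — P (Pursuer) has P→S.
A3 = A2; e.g. R (Evader) can still go to T. Fixed point.
T never enters the attractor, so Evader can avoid the target forever.

Evader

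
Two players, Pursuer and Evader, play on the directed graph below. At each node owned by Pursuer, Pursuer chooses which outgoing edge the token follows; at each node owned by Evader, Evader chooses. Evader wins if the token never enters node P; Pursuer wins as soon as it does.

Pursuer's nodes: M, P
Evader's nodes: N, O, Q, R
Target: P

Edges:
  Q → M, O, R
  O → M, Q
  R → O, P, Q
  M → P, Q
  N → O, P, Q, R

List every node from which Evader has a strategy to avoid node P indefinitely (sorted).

A0 = {P}
A1: add {M} — M (Pursuer) has M→P.
A2 = A1; e.g. N (Evader) can still go to O. Fixed point.
Pursuer's attractor = {M, P}; Evader avoids the target exactly from the complement.

N, O, Q, R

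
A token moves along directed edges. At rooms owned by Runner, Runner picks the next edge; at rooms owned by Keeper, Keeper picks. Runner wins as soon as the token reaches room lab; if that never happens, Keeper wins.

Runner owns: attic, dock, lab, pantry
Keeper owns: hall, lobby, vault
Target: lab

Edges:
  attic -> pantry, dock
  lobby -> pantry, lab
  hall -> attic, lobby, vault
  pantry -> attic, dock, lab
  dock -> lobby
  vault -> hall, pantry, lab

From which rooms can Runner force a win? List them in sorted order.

attic, dock, lab, lobby, pantry

A0 = {lab}
A1: add {pantry} — pantry (Runner) has pantry→lab.
A2: add {attic, lobby} — attic (Runner) has attic→pantry; lobby (Keeper): all of {pantry, lab} already in.
A3: add {dock} — dock (Runner) has dock→lobby.
A4 = A3; e.g. hall (Keeper) can still go to vault. Fixed point.
Runner's winning region = {attic, dock, lab, lobby, pantry}.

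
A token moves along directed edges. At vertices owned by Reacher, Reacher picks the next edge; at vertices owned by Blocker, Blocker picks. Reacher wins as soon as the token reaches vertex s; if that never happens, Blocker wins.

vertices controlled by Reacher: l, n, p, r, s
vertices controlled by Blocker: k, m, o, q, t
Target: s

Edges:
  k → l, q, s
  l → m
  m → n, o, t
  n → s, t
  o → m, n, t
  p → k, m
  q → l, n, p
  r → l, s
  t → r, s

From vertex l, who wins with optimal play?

A0 = {s}
A1: add {n, r} — n (Reacher) has n→s; r (Reacher) has r→s.
A2: add {t} — t (Blocker): all of {r, s} already in.
A3 = A2; e.g. k (Blocker) can still go to l. Fixed point.
l never enters the attractor, so Blocker can avoid the target forever.

Blocker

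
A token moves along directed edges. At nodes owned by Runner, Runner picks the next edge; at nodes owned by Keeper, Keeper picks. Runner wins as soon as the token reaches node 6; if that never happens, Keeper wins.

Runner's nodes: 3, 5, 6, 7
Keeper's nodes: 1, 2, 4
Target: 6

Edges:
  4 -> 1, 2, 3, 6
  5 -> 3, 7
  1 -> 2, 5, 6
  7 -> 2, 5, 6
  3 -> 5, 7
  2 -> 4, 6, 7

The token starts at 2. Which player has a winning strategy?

Keeper

A0 = {6}
A1: add {7} — 7 (Runner) has 7→6.
A2: add {3, 5} — 3 (Runner) has 3→7; 5 (Runner) has 5→7.
A3 = A2; e.g. 1 (Keeper) can still go to 2. Fixed point.
2 never enters the attractor, so Keeper can avoid the target forever.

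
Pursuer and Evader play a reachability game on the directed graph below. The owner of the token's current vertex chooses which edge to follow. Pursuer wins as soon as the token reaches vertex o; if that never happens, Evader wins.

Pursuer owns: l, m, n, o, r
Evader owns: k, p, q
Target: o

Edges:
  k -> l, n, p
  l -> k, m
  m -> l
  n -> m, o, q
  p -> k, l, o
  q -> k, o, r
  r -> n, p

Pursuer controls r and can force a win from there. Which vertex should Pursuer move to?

A0 = {o}
A1: add {n} — n (Pursuer) has n→o.
A2: add {r} — r (Pursuer) has r→n.
A3 = A2; e.g. k (Evader) can still go to l. Fixed point.
From r, successor n is in the attractor (rank 1); the other successor p is not.

n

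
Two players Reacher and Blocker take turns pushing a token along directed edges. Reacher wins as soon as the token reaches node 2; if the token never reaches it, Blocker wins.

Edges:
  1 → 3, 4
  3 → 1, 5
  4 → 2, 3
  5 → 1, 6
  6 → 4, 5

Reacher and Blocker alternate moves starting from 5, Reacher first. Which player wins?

Track states (vertex, player-to-move).
A0 = {(2,Reacher), (2,Blocker)}
A1: add {(4,Reacher)}.
A2 = A1; e.g. (1,Reacher) stays out. (5,Reacher) never enters ⇒ Blocker avoids the target.

Blocker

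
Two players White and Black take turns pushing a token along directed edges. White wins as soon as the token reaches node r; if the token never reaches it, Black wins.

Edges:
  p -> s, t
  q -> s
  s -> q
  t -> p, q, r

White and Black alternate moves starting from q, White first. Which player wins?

Black

Track states (vertex, player-to-move).
A0 = {(r,White), (r,Black)}
A1: add {(t,White)}.
A2 = A1; e.g. (p,White) stays out. (q,White) never enters ⇒ Black avoids the target.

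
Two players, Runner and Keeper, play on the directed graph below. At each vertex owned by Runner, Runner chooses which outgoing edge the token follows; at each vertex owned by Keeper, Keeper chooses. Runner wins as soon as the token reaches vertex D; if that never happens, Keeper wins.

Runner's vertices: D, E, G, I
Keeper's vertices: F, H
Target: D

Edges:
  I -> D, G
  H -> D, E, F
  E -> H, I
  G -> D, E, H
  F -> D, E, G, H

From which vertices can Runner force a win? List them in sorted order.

D, E, G, I

A0 = {D}
A1: add {G, I} — G (Runner) has G→D; I (Runner) has I→D.
A2: add {E} — E (Runner) has E→I.
A3 = A2; e.g. F (Keeper) can still go to H. Fixed point.
Runner's winning region = {D, E, G, I}.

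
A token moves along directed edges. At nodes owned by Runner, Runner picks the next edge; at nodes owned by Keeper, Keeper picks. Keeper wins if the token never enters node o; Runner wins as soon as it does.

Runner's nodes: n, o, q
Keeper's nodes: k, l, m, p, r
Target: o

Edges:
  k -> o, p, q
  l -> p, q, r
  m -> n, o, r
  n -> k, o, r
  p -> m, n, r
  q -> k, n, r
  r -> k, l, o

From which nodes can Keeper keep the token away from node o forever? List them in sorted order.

k, l, m, p, r

A0 = {o}
A1: add {n} — n (Runner) has n→o.
A2: add {q} — q (Runner) has q→n.
A3 = A2; e.g. k (Keeper) can still go to p. Fixed point.
Runner's attractor = {n, o, q}; Keeper avoids the target exactly from the complement.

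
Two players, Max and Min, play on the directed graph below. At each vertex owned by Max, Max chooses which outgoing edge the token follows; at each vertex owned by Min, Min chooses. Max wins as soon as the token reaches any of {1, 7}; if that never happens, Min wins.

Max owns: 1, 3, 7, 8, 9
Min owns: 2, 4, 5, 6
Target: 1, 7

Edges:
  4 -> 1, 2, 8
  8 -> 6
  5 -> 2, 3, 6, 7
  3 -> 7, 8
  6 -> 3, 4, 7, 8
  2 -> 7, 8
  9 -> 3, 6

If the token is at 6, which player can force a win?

Min

A0 = {1, 7}
A1: add {3} — 3 (Max) has 3→7.
A2: add {9} — 9 (Max) has 9→3.
A3 = A2; e.g. 2 (Min) can still go to 8. Fixed point.
6 never enters the attractor, so Min can avoid the target forever.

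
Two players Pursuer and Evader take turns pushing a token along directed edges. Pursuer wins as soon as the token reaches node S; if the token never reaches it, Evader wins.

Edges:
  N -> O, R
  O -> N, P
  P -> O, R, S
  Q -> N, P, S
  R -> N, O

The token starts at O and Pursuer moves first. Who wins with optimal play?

Evader

Track states (vertex, player-to-move).
A0 = {(S,Pursuer), (S,Evader)}
A1: add {(P,Pursuer), (Q,Pursuer)}.
A2 = A1; e.g. (N,Pursuer) stays out. (O,Pursuer) never enters ⇒ Evader avoids the target.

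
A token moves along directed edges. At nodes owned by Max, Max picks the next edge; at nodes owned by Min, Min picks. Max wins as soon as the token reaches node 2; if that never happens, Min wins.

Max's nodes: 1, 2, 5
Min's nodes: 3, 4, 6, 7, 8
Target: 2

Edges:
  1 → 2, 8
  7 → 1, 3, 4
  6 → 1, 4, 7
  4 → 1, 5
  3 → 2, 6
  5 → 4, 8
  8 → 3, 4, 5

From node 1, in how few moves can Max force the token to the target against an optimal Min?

1

A0 = {2}
A1: add {1} — 1 (Max) has 1→2.
A2 = A1; e.g. 3 (Min) can still go to 6. Fixed point.
1 enters the attractor at level 1, so Max can force the target in 1 move from there.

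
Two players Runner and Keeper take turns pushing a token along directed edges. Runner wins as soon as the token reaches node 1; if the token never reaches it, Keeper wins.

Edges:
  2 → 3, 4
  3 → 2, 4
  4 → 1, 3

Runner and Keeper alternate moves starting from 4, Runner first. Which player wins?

Track states (vertex, player-to-move).
A0 = {(1,Runner), (1,Keeper)}
A1: add {(4,Runner)}.
(4,Runner) ∈ A1 ⇒ Runner forces the target.

Runner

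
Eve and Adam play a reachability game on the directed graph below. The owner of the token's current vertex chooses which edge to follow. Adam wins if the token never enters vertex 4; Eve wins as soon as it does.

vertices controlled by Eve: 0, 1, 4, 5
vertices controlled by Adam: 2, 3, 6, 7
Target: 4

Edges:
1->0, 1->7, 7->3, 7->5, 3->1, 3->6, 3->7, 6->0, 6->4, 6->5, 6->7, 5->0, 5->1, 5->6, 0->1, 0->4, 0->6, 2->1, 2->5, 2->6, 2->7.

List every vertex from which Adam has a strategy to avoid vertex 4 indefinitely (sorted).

2, 3, 6, 7

A0 = {4}
A1: add {0} — 0 (Eve) has 0→4.
A2: add {1, 5} — 1 (Eve) has 1→0; 5 (Eve) has 5→0.
A3 = A2; e.g. 2 (Adam) can still go to 6. Fixed point.
Eve's attractor = {0, 1, 4, 5}; Adam avoids the target exactly from the complement.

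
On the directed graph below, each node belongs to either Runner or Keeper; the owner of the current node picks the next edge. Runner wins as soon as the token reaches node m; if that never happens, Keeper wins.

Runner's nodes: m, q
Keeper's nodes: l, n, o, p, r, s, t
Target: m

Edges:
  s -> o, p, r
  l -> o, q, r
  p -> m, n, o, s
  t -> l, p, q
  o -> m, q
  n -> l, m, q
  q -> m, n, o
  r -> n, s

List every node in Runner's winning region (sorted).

A0 = {m}
A1: add {q} — q (Runner) has q→m.
A2: add {o} — o (Keeper): all of {m, q} already in.
A3 = A2; e.g. l (Keeper) can still go to r. Fixed point.
Runner's winning region = {m, o, q}.

m, o, q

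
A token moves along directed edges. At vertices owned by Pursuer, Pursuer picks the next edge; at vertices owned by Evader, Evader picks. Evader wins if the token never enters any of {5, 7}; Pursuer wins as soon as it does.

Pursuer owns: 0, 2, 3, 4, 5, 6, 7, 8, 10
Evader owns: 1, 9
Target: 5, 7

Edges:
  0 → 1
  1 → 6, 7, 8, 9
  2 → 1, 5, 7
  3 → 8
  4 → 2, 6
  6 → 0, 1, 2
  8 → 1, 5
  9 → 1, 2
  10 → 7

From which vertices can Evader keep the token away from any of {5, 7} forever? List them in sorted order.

A0 = {5, 7}
A1: add {2, 8, 10} — 2 (Pursuer) has 2→5; 8 (Pursuer) has 8→5; 10 (Pursuer) has 10→7.
A2: add {3, 4, 6} — 3 (Pursuer) has 3→8; 4 (Pursuer) has 4→2; 6 (Pursuer) has 6→2.
A3 = A2; e.g. 0 (Pursuer) has no edge into A2. Fixed point.
Pursuer's attractor = {2, 3, 4, 5, 6, 7, 8, 10}; Evader avoids the target exactly from the complement.

0, 1, 9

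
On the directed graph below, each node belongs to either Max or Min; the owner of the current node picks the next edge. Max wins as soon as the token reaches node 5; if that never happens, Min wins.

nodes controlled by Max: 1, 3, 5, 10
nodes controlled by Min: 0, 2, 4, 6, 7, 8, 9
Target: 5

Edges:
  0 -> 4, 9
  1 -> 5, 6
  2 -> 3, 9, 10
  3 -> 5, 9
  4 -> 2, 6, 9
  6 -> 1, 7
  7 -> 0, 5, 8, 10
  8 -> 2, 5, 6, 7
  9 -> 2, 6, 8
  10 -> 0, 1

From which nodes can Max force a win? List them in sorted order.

A0 = {5}
A1: add {1, 3} — 1 (Max) has 1→5; 3 (Max) has 3→5.
A2: add {10} — 10 (Max) has 10→1.
A3 = A2; e.g. 0 (Min) can still go to 4. Fixed point.
Max's winning region = {1, 3, 5, 10}.

1, 3, 5, 10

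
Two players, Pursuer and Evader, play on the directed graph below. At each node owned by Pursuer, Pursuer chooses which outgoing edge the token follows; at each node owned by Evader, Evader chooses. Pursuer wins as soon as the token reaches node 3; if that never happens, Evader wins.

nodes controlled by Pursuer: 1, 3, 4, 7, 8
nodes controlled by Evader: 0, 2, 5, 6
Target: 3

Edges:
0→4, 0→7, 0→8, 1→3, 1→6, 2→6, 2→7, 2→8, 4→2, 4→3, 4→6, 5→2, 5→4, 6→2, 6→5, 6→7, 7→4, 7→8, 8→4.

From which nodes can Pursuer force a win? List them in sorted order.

A0 = {3}
A1: add {1, 4} — 1 (Pursuer) has 1→3; 4 (Pursuer) has 4→3.
A2: add {7, 8} — 7 (Pursuer) has 7→4; 8 (Pursuer) has 8→4.
A3: add {0} — 0 (Evader): all of {4, 7, 8} already in.
A4 = A3; e.g. 2 (Evader) can still go to 6. Fixed point.
Pursuer's winning region = {0, 1, 3, 4, 7, 8}.

0, 1, 3, 4, 7, 8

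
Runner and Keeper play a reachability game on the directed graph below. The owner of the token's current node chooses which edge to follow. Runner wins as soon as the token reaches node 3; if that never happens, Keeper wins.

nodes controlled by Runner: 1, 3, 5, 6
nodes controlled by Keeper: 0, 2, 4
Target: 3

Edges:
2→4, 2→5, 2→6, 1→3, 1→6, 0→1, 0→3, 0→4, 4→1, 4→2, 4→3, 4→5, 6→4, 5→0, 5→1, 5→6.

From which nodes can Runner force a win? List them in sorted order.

A0 = {3}
A1: add {1} — 1 (Runner) has 1→3.
A2: add {5} — 5 (Runner) has 5→1.
A3 = A2; e.g. 0 (Keeper) can still go to 4. Fixed point.
Runner's winning region = {1, 3, 5}.

1, 3, 5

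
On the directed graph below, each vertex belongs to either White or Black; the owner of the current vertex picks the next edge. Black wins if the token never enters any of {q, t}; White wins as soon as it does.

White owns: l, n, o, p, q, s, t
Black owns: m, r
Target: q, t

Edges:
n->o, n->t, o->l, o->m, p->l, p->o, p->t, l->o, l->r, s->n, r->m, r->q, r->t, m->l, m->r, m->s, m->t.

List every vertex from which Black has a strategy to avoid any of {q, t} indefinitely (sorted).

l, m, o, r

A0 = {q, t}
A1: add {n, p} — n (White) has n→t; p (White) has p→t.
A2: add {s} — s (White) has s→n.
A3 = A2; e.g. l (White) has no edge into A2. Fixed point.
White's attractor = {n, p, q, s, t}; Black avoids the target exactly from the complement.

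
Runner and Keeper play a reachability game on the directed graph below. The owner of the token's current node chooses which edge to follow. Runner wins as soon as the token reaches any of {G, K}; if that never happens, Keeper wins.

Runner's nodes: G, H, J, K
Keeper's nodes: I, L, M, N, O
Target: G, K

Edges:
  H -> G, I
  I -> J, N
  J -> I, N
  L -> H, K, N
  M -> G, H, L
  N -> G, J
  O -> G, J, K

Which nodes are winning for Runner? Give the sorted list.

G, H, K

A0 = {G, K}
A1: add {H} — H (Runner) has H→G.
A2 = A1; e.g. I (Keeper) can still go to J. Fixed point.
Runner's winning region = {G, H, K}.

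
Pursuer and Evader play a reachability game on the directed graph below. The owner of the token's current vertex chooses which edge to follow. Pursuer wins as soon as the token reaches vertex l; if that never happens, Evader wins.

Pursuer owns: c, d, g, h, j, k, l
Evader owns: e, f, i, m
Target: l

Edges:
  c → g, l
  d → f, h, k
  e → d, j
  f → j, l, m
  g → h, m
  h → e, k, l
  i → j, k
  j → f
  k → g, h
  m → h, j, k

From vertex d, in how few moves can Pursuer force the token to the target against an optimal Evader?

2

A0 = {l}
A1: add {c, h} — c (Pursuer) has c→l; h (Pursuer) has h→l.
A2: add {d, g, k} — d (Pursuer) has d→h; g (Pursuer) has g→h; k (Pursuer) has k→h.
A3 = A2; e.g. e (Evader) can still go to j. Fixed point.
d enters the attractor at level 2, so Pursuer can force the target in 2 moves from there.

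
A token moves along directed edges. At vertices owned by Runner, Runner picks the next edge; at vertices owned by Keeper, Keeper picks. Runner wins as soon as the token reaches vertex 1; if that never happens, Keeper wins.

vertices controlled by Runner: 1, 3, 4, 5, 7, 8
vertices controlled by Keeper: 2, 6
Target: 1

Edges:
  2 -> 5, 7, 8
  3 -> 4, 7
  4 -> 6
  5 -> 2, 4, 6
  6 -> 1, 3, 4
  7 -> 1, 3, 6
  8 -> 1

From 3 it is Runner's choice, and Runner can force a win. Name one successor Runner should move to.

A0 = {1}
A1: add {7, 8} — 7 (Runner) has 7→1; 8 (Runner) has 8→1.
A2: add {3} — 3 (Runner) has 3→7.
A3 = A2; e.g. 2 (Keeper) can still go to 5. Fixed point.
From 3, successor 7 is in the attractor (rank 1); the other successor 4 is not.

7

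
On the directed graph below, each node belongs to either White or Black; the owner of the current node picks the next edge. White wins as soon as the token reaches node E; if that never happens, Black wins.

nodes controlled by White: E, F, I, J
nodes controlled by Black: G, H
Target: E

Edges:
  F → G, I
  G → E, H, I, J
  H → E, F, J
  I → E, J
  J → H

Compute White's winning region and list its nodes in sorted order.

E, F, I

A0 = {E}
A1: add {I} — I (White) has I→E.
A2: add {F} — F (White) has F→I.
A3 = A2; e.g. G (Black) can still go to H. Fixed point.
White's winning region = {E, F, I}.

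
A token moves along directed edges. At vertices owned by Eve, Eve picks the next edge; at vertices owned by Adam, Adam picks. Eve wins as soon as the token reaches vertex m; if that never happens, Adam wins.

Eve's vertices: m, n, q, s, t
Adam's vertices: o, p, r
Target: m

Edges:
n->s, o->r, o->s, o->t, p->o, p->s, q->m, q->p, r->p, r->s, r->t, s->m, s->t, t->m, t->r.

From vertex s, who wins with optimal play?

A0 = {m}
A1: add {q, s, t} — q (Eve) has q→m; s (Eve) has s→m; t (Eve) has t→m.
s ∈ A1, so Eve can force the target.

Eve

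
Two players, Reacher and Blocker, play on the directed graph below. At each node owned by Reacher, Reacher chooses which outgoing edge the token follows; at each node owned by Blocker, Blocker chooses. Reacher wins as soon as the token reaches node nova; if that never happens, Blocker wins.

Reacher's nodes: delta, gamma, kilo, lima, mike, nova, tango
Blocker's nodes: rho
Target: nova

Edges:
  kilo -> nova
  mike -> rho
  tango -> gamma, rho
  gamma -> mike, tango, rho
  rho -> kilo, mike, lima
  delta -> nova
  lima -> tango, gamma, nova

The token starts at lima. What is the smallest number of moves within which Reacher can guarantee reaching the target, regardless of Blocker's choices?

A0 = {nova}
A1: add {delta, kilo, lima} — kilo (Reacher) has kilo→nova; delta (Reacher) has delta→nova; lima (Reacher) has lima→nova.
A2 = A1; e.g. mike (Reacher) has no edge into A1. Fixed point.
lima enters the attractor at level 1, so Reacher can force the target in 1 move from there.

1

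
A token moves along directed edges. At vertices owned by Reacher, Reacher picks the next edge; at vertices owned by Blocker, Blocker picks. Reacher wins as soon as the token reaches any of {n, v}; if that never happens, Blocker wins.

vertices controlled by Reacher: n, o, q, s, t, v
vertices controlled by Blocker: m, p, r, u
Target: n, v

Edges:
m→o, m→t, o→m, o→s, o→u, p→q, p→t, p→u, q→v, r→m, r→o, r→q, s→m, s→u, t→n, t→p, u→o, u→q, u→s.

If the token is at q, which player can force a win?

Reacher

A0 = {n, v}
A1: add {q, t} — q (Reacher) has q→v; t (Reacher) has t→n.
A2 = A1; e.g. m (Blocker) can still go to o. Fixed point.
q ∈ A1, so Reacher can force the target.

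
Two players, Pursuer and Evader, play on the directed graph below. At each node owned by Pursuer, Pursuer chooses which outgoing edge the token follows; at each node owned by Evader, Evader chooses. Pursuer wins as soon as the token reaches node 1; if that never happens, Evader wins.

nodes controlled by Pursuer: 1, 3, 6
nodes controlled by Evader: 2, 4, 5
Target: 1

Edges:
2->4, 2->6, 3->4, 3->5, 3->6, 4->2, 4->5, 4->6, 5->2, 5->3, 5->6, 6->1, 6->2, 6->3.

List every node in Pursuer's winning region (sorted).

1, 3, 6

A0 = {1}
A1: add {6} — 6 (Pursuer) has 6→1.
A2: add {3} — 3 (Pursuer) has 3→6.
A3 = A2; e.g. 2 (Evader) can still go to 4. Fixed point.
Pursuer's winning region = {1, 3, 6}.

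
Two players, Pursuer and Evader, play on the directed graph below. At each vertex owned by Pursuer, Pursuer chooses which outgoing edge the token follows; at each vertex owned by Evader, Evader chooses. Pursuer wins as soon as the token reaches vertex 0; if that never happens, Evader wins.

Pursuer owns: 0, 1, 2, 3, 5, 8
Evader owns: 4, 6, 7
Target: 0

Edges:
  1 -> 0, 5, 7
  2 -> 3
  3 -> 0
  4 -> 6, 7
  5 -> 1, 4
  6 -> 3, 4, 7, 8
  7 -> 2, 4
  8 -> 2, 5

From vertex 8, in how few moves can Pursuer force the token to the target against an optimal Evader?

3

A0 = {0}
A1: add {1, 3} — 1 (Pursuer) has 1→0; 3 (Pursuer) has 3→0.
A2: add {2, 5} — 2 (Pursuer) has 2→3; 5 (Pursuer) has 5→1.
A3: add {8} — 8 (Pursuer) has 8→2.
A4 = A3; e.g. 4 (Evader) can still go to 6. Fixed point.
8 enters the attractor at level 3, so Pursuer can force the target in 3 moves from there.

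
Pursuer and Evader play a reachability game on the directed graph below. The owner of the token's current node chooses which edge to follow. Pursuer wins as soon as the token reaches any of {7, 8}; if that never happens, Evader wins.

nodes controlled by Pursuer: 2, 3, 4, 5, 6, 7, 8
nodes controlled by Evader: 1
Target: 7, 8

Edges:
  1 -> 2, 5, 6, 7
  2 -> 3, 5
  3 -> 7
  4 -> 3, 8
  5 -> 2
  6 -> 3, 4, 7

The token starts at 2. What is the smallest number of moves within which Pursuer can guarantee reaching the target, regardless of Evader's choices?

2

A0 = {7, 8}
A1: add {3, 4, 6} — 3 (Pursuer) has 3→7; 4 (Pursuer) has 4→8; 6 (Pursuer) has 6→7.
A2: add {2} — 2 (Pursuer) has 2→3.
2 enters the attractor at level 2, so Pursuer can force the target in 2 moves from there.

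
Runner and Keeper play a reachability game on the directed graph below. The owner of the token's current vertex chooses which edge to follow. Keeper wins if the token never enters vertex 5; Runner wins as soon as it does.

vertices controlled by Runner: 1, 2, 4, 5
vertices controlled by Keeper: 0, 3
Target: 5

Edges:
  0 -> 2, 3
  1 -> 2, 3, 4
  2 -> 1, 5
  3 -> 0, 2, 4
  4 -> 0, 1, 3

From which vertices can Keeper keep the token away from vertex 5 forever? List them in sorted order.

0, 3

A0 = {5}
A1: add {2} — 2 (Runner) has 2→5.
A2: add {1} — 1 (Runner) has 1→2.
A3: add {4} — 4 (Runner) has 4→1.
A4 = A3; e.g. 0 (Keeper) can still go to 3. Fixed point.
Runner's attractor = {1, 2, 4, 5}; Keeper avoids the target exactly from the complement.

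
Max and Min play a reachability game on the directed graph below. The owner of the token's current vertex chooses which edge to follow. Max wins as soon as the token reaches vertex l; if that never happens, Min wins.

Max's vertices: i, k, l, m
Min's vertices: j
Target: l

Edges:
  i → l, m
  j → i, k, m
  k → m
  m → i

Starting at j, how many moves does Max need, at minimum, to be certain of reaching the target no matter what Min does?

A0 = {l}
A1: add {i} — i (Max) has i→l.
A2: add {m} — m (Max) has m→i.
A3: add {k} — k (Max) has k→m.
A4: add {j} — j (Min): all of {i, k, m} already in.
A4 = all vertices. Fixed point.
j enters the attractor at level 4, so Max can force the target in 4 moves from there.

4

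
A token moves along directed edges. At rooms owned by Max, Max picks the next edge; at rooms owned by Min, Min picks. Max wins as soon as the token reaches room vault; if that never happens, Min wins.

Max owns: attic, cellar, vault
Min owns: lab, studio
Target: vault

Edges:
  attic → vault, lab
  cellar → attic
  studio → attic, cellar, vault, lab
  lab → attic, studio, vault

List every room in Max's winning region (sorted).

A0 = {vault}
A1: add {attic} — attic (Max) has attic→vault.
A2: add {cellar} — cellar (Max) has cellar→attic.
A3 = A2; e.g. studio (Min) can still go to lab. Fixed point.
Max's winning region = {attic, cellar, vault}.

attic, cellar, vault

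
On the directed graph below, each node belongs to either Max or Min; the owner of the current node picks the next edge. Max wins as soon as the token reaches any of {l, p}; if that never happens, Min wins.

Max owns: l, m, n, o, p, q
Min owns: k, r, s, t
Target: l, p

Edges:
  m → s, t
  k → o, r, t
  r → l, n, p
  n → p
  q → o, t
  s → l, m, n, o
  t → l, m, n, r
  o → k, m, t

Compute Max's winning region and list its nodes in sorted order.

A0 = {l, p}
A1: add {n} — n (Max) has n→p.
A2: add {r} — r (Min): all of {l, n, p} already in.
A3 = A2; e.g. k (Min) can still go to o. Fixed point.
Max's winning region = {l, n, p, r}.

l, n, p, r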